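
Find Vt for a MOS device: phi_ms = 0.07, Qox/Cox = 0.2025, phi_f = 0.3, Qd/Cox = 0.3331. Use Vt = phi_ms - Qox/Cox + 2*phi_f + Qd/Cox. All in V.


Step 1: Vt = phi_ms - Qox/Cox + 2*phi_f + Qd/Cox
Step 2: Vt = 0.07 - 0.2025 + 2*0.3 + 0.3331
Step 3: Vt = 0.07 - 0.2025 + 0.6 + 0.3331
Step 4: Vt = 0.8006 V

0.8006


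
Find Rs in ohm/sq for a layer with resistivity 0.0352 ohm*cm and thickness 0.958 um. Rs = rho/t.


Step 1: Convert thickness to cm: t = 0.958 um = 9.5800e-05 cm
Step 2: Rs = rho / t = 0.0352 / 9.5800e-05
Step 3: Rs = 367.4 ohm/sq

367.4


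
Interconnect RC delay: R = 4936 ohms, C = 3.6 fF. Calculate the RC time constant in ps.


Step 1: tau = R * C
Step 2: tau = 4936 * 3.6 fF = 4936 * 3.6e-15 F
Step 3: tau = 1.77696e-11 s = 17.7696 ps

17.7696


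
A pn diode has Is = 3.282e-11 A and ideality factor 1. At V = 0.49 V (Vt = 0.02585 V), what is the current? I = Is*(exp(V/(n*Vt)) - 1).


Step 1: V/(n*Vt) = 0.49/(1*0.02585) = 18.9555
Step 2: exp(18.9555) = 1.7071e+08
Step 3: I = 3.282e-11 * (1.7071e+08 - 1) = 5.60e-03 A

5.60e-03


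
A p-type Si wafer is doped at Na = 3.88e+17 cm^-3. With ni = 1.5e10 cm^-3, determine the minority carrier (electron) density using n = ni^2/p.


Step 1: Majority hole concentration p ≈ Na = 3.88e+17 cm^-3
Step 2: n = ni^2 / Na = (1.5e10)^2 / 3.88e+17
Step 3: n = 5.80e+02 cm^-3

5.80e+02


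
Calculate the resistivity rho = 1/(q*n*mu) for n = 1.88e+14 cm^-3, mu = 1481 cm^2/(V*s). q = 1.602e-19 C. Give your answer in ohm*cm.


Step 1: sigma = q * n * mu = 1.602e-19 * 1.88e+14 * 1481 = 4.46042e-02 S/cm
Step 2: rho = 1 / sigma = 1 / 4.46042e-02 = 22.42 ohm*cm

22.42


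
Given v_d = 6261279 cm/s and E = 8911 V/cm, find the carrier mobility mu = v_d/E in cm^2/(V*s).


Step 1: mu = v_d / E
Step 2: mu = 6261279 / 8911
Step 3: mu = 702.65 cm^2/(V*s)

702.65


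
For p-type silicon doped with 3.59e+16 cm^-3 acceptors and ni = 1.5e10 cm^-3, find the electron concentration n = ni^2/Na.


Step 1: Majority hole concentration p ≈ Na = 3.59e+16 cm^-3
Step 2: n = ni^2 / Na = (1.5e10)^2 / 3.59e+16
Step 3: n = 6.27e+03 cm^-3

6.27e+03


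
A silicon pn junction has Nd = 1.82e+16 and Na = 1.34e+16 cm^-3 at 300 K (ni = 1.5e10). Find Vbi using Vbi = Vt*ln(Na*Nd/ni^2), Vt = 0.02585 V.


Step 1: Compute Na*Nd/ni^2 = 1.34e+16 * 1.82e+16 / (1.5e10)^2 = 1.0839e+12
Step 2: ln(1.0839e+12) = 27.7116
Step 3: Vbi = 0.02585 * 27.7116 = 0.716 V

0.716


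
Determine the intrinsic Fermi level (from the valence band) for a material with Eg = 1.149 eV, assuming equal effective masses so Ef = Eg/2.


Step 1: For an intrinsic semiconductor, the Fermi level sits at midgap.
Step 2: Ef = Eg / 2 = 1.149 / 2 = 0.5745 eV

0.5745


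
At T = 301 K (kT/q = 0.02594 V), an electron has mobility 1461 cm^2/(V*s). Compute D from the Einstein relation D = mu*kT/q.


Step 1: D = mu * (kT/q)
Step 2: D = 1461 * 0.02594
Step 3: D = 37.9 cm^2/s

37.9


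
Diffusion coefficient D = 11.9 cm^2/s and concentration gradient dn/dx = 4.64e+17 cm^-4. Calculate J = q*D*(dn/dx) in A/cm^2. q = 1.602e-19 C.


Step 1: J = q * D * (dn/dx)
Step 2: J = 1.602e-19 * 11.9 * 4.64e+17
Step 3: J = 8.85e-01 A/cm^2

8.85e-01


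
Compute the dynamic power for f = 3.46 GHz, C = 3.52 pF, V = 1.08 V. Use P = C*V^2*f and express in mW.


Step 1: V^2 = 1.08^2 = 1.1664 V^2
Step 2: P = C*V^2*f = 3.52e-12 F * 1.1664 * 3.46e9 Hz
Step 3: P = 1.420581888e-02 W
Step 4: P = 14.206 mW

14.206


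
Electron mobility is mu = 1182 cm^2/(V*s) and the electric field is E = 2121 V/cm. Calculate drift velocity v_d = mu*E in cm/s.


Step 1: v_d = mu * E
Step 2: v_d = 1182 * 2121 = 2507022
Step 3: v_d = 2.51e+06 cm/s

2.51e+06


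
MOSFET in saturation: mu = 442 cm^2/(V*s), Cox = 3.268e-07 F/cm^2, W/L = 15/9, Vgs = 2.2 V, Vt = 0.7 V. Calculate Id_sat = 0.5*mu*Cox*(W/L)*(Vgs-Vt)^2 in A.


Step 1: Overdrive voltage Vov = Vgs - Vt = 2.2 - 0.7 = 1.5 V
Step 2: W/L = 15/9 = 1.66667
Step 3: Id = 0.5 * 442 * 3.268e-07 * 1.66667 * 1.5^2
Step 4: Id = 2.71e-04 A

2.71e-04


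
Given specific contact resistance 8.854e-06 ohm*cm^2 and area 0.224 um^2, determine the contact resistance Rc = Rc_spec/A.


Step 1: Convert area to cm^2: 0.224 um^2 = 2.2400e-09 cm^2
Step 2: Rc = Rc_spec / A = 8.854e-06 / 2.2400e-09
Step 3: Rc = 3.95e+03 ohms

3.95e+03


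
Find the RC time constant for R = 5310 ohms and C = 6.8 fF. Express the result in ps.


Step 1: tau = R * C
Step 2: tau = 5310 * 6.8 fF = 5310 * 6.8e-15 F
Step 3: tau = 3.6108e-11 s = 36.108 ps

36.108


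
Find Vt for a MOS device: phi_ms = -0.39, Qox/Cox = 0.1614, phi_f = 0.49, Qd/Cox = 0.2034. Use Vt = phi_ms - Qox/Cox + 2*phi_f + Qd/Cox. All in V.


Step 1: Vt = phi_ms - Qox/Cox + 2*phi_f + Qd/Cox
Step 2: Vt = -0.39 - 0.1614 + 2*0.49 + 0.2034
Step 3: Vt = -0.39 - 0.1614 + 0.98 + 0.2034
Step 4: Vt = 0.632 V

0.632


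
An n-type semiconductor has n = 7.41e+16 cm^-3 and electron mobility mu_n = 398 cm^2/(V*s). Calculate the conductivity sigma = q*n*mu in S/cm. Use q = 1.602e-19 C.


Step 1: sigma = q * n * mu
Step 2: sigma = 1.602e-19 * 7.41e+16 * 398
Step 3: sigma = 4.725e+00 S/cm

4.725e+00


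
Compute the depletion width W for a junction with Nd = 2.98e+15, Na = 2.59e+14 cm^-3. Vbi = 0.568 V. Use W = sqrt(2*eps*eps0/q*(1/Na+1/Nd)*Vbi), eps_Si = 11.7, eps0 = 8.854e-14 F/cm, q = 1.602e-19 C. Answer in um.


Step 1: 1/Na + 1/Nd = 1/2.59e+14 + 1/2.98e+15 = 4.19657e-15
Step 2: 2*eps*eps0/q = 2*11.7*8.854e-14/1.602e-19 = 1.293281e+07
Step 3: W^2 = 1.293281e+07 * 4.19657e-15 * 0.568 = 3.08273e-08
Step 4: W = sqrt(3.08273e-08) = 1.756e-04 cm = 1.756 um

1.756


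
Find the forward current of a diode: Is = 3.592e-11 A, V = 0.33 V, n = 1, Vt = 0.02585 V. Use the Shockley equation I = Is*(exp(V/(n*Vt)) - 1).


Step 1: V/(n*Vt) = 0.33/(1*0.02585) = 12.7660
Step 2: exp(12.7660) = 3.5011e+05
Step 3: I = 3.592e-11 * (3.5011e+05 - 1) = 1.26e-05 A

1.26e-05


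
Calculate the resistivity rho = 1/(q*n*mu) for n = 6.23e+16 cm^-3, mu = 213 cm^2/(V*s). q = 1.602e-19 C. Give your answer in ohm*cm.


Step 1: sigma = q * n * mu = 1.602e-19 * 6.23e+16 * 213 = 2.12584e+00 S/cm
Step 2: rho = 1 / sigma = 1 / 2.12584e+00 = 0.4704 ohm*cm

0.4704


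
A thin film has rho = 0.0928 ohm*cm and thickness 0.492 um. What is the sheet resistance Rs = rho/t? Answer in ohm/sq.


Step 1: Convert thickness to cm: t = 0.492 um = 4.9200e-05 cm
Step 2: Rs = rho / t = 0.0928 / 4.9200e-05
Step 3: Rs = 1886.2 ohm/sq

1886.2


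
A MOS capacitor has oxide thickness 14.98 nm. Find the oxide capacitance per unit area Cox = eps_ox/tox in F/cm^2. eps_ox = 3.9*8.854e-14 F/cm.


Step 1: eps_ox = 3.9 * 8.854e-14 = 3.45306e-13 F/cm
Step 2: tox in cm = 14.98 nm * 1e-7 = 1.4980e-06 cm
Step 3: Cox = 3.45306e-13 / 1.4980e-06 = 2.31e-07 F/cm^2

2.31e-07


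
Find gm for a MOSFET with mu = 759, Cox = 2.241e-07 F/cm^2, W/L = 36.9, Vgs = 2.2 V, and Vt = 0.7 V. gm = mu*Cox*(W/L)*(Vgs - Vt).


Step 1: Vov = Vgs - Vt = 2.2 - 0.7 = 1.5 V
Step 2: gm = mu * Cox * (W/L) * Vov
Step 3: gm = 759 * 2.241e-07 * 36.9 * 1.5 = 9.41e-03 S

9.41e-03


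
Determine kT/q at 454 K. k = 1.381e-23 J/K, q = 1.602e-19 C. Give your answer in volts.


Step 1: kT = 1.381e-23 * 454 = 6.26974e-21 J
Step 2: Vt = kT/q = 6.26974e-21 / 1.602e-19
Step 3: Vt = 0.03914 V

0.03914


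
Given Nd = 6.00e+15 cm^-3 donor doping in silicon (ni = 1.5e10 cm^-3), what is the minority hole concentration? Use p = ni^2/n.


Step 1: Since Nd >> ni, n ≈ Nd = 6.00e+15 cm^-3
Step 2: p = ni^2 / n = (1.5e10)^2 / 6.00e+15
Step 3: p = 2.25e20 / 6.00e+15 = 3.75e+04 cm^-3

3.75e+04


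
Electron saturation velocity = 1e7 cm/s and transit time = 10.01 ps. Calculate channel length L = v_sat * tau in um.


Step 1: tau in seconds = 10.01 ps * 1e-12 = 1.0010e-11 s
Step 2: L = v_sat * tau = 1e7 * 1.0010e-11 = 1.0010e-04 cm
Step 3: L in um = 1.0010e-04 * 1e4 = 1.001 um

1.001


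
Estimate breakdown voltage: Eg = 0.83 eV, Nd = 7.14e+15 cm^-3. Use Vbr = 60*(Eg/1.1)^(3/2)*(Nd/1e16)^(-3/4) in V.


Step 1: Eg/1.1 = 0.83/1.1 = 0.754545
Step 2: (Eg/1.1)^1.5 = 0.754545^1.5 = 0.655432
Step 3: (Nd/1e16)^(-0.75) = (0.714)^(-0.75) = 1.287438
Step 4: Vbr = 60 * 0.655432 * 1.287438 = 50.6 V

50.6


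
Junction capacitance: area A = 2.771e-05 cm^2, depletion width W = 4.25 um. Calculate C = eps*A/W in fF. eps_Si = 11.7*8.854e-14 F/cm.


Step 1: eps_Si = 11.7 * 8.854e-14 = 1.035918e-12 F/cm
Step 2: W in cm = 4.25 * 1e-4 = 4.25e-04 cm
Step 3: C = 1.035918e-12 * 2.771e-05 / 4.25e-04 = 6.754185e-14 F
Step 4: C = 67.54 fF

67.54


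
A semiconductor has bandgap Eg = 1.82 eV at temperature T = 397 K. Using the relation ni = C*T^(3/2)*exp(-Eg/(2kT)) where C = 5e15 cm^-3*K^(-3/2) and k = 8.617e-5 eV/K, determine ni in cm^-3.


Step 1: Compute kT = 8.617e-5 * 397 = 0.03420949 eV
Step 2: Exponent = -Eg/(2kT) = -1.82/(2*0.03420949) = -26.60081
Step 3: T^(3/2) = 397^1.5 = 7910.17
Step 4: ni = 5e15 * 7910.17 * exp(-26.60081) = 1.11e+08 cm^-3

1.11e+08


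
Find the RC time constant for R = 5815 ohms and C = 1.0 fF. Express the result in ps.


Step 1: tau = R * C
Step 2: tau = 5815 * 1.0 fF = 5815 * 1.0e-15 F
Step 3: tau = 5.815e-12 s = 5.815 ps

5.815


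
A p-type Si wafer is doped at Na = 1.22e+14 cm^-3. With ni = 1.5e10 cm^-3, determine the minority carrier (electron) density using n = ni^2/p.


Step 1: Majority hole concentration p ≈ Na = 1.22e+14 cm^-3
Step 2: n = ni^2 / Na = (1.5e10)^2 / 1.22e+14
Step 3: n = 1.84e+06 cm^-3

1.84e+06


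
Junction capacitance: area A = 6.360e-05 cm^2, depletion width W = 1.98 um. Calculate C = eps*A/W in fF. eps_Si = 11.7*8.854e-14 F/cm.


Step 1: eps_Si = 11.7 * 8.854e-14 = 1.035918e-12 F/cm
Step 2: W in cm = 1.98 * 1e-4 = 1.98e-04 cm
Step 3: C = 1.035918e-12 * 6.360e-05 / 1.98e-04 = 3.327494e-13 F
Step 4: C = 332.75 fF

332.75


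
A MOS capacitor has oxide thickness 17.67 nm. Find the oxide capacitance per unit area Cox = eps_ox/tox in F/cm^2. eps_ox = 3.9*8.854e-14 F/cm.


Step 1: eps_ox = 3.9 * 8.854e-14 = 3.45306e-13 F/cm
Step 2: tox in cm = 17.67 nm * 1e-7 = 1.7670e-06 cm
Step 3: Cox = 3.45306e-13 / 1.7670e-06 = 1.95e-07 F/cm^2

1.95e-07


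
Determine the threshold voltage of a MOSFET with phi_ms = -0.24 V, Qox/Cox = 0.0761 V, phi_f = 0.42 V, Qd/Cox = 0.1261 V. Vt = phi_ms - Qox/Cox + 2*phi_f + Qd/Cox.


Step 1: Vt = phi_ms - Qox/Cox + 2*phi_f + Qd/Cox
Step 2: Vt = -0.24 - 0.0761 + 2*0.42 + 0.1261
Step 3: Vt = -0.24 - 0.0761 + 0.84 + 0.1261
Step 4: Vt = 0.65 V

0.65


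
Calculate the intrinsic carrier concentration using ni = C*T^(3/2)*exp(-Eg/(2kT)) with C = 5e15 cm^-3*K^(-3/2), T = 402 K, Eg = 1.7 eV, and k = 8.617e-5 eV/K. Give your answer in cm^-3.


Step 1: Compute kT = 8.617e-5 * 402 = 0.03464034 eV
Step 2: Exponent = -Eg/(2kT) = -1.7/(2*0.03464034) = -24.53787
Step 3: T^(3/2) = 402^1.5 = 8060.07
Step 4: ni = 5e15 * 8060.07 * exp(-24.53787) = 8.88e+08 cm^-3

8.88e+08


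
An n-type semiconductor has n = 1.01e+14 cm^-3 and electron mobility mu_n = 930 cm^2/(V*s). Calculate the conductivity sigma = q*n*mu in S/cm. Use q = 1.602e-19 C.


Step 1: sigma = q * n * mu
Step 2: sigma = 1.602e-19 * 1.01e+14 * 930
Step 3: sigma = 1.505e-02 S/cm

1.505e-02


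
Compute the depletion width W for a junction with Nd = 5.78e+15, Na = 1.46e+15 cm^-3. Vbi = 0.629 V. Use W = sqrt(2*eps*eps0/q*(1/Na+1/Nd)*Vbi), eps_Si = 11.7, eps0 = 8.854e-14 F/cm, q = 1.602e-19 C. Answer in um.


Step 1: 1/Na + 1/Nd = 1/1.46e+15 + 1/5.78e+15 = 8.57942e-16
Step 2: 2*eps*eps0/q = 2*11.7*8.854e-14/1.602e-19 = 1.293281e+07
Step 3: W^2 = 1.293281e+07 * 8.57942e-16 * 0.629 = 6.97913e-09
Step 4: W = sqrt(6.97913e-09) = 8.354e-05 cm = 0.8354 um

0.8354


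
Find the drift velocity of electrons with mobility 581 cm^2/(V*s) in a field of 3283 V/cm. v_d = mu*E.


Step 1: v_d = mu * E
Step 2: v_d = 581 * 3283 = 1907423
Step 3: v_d = 1.91e+06 cm/s

1.91e+06


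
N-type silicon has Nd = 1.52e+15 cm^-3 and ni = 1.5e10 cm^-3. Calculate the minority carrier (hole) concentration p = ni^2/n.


Step 1: Since Nd >> ni, n ≈ Nd = 1.52e+15 cm^-3
Step 2: p = ni^2 / n = (1.5e10)^2 / 1.52e+15
Step 3: p = 2.25e20 / 1.52e+15 = 1.48e+05 cm^-3

1.48e+05


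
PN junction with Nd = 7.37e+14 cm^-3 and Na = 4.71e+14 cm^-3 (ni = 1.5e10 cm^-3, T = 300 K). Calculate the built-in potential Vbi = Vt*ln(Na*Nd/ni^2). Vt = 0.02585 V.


Step 1: Compute Na*Nd/ni^2 = 4.71e+14 * 7.37e+14 / (1.5e10)^2 = 1.5428e+09
Step 2: ln(1.5428e+09) = 21.1569
Step 3: Vbi = 0.02585 * 21.1569 = 0.547 V

0.547


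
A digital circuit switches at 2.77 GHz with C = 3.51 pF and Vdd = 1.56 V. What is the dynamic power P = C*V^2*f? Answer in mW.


Step 1: V^2 = 1.56^2 = 2.4336 V^2
Step 2: P = C*V^2*f = 3.51e-12 F * 2.4336 * 2.77e9 Hz
Step 3: P = 2.366116272e-02 W
Step 4: P = 23.661 mW

23.661


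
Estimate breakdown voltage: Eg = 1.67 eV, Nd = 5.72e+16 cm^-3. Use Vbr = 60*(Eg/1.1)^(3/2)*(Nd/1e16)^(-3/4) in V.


Step 1: Eg/1.1 = 1.67/1.1 = 1.518182
Step 2: (Eg/1.1)^1.5 = 1.518182^1.5 = 1.870621
Step 3: (Nd/1e16)^(-0.75) = (5.72)^(-0.75) = 0.270367
Step 4: Vbr = 60 * 1.870621 * 0.270367 = 30.3 V

30.3


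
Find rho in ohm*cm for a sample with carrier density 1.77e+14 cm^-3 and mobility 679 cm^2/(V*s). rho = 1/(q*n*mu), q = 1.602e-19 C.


Step 1: sigma = q * n * mu = 1.602e-19 * 1.77e+14 * 679 = 1.92533e-02 S/cm
Step 2: rho = 1 / sigma = 1 / 1.92533e-02 = 51.94 ohm*cm

51.94


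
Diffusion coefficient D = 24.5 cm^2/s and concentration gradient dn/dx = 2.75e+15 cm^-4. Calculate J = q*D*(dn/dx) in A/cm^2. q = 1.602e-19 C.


Step 1: J = q * D * (dn/dx)
Step 2: J = 1.602e-19 * 24.5 * 2.75e+15
Step 3: J = 1.08e-02 A/cm^2

1.08e-02


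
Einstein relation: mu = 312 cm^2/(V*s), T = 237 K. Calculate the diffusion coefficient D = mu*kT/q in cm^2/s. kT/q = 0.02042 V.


Step 1: D = mu * (kT/q)
Step 2: D = 312 * 0.02042
Step 3: D = 6.37 cm^2/s

6.37


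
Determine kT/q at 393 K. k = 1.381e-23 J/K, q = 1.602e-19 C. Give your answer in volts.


Step 1: kT = 1.381e-23 * 393 = 5.42733e-21 J
Step 2: Vt = kT/q = 5.42733e-21 / 1.602e-19
Step 3: Vt = 0.03388 V

0.03388


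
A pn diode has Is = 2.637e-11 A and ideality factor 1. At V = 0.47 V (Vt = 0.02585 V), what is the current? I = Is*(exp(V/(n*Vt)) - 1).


Step 1: V/(n*Vt) = 0.47/(1*0.02585) = 18.1818
Step 2: exp(18.1818) = 7.8751e+07
Step 3: I = 2.637e-11 * (7.8751e+07 - 1) = 2.08e-03 A

2.08e-03


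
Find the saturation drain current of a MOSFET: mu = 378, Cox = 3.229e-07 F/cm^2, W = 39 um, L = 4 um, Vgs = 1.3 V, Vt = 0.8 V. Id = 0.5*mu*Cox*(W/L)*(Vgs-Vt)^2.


Step 1: Overdrive voltage Vov = Vgs - Vt = 1.3 - 0.8 = 0.5 V
Step 2: W/L = 39/4 = 9.75
Step 3: Id = 0.5 * 378 * 3.229e-07 * 9.75 * 0.5^2
Step 4: Id = 1.49e-04 A

1.49e-04


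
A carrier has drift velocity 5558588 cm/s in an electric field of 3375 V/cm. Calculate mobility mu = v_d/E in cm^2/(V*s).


Step 1: mu = v_d / E
Step 2: mu = 5558588 / 3375
Step 3: mu = 1646.99 cm^2/(V*s)

1646.99


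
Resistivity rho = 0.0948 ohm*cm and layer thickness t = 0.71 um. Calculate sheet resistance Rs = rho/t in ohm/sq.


Step 1: Convert thickness to cm: t = 0.71 um = 7.1000e-05 cm
Step 2: Rs = rho / t = 0.0948 / 7.1000e-05
Step 3: Rs = 1335.2 ohm/sq

1335.2


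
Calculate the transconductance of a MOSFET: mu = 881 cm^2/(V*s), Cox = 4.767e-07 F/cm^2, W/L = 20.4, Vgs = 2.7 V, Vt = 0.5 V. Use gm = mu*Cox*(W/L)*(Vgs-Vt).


Step 1: Vov = Vgs - Vt = 2.7 - 0.5 = 2.2 V
Step 2: gm = mu * Cox * (W/L) * Vov
Step 3: gm = 881 * 4.767e-07 * 20.4 * 2.2 = 1.88e-02 S

1.88e-02


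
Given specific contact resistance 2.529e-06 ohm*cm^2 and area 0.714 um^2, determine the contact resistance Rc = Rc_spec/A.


Step 1: Convert area to cm^2: 0.714 um^2 = 7.1400e-09 cm^2
Step 2: Rc = Rc_spec / A = 2.529e-06 / 7.1400e-09
Step 3: Rc = 3.54e+02 ohms

3.54e+02


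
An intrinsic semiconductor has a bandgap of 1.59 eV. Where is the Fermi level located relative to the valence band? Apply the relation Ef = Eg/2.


Step 1: For an intrinsic semiconductor, the Fermi level sits at midgap.
Step 2: Ef = Eg / 2 = 1.59 / 2 = 0.795 eV

0.795


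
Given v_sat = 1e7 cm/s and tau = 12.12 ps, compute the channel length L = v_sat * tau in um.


Step 1: tau in seconds = 12.12 ps * 1e-12 = 1.2120e-11 s
Step 2: L = v_sat * tau = 1e7 * 1.2120e-11 = 1.2120e-04 cm
Step 3: L in um = 1.2120e-04 * 1e4 = 1.212 um

1.212


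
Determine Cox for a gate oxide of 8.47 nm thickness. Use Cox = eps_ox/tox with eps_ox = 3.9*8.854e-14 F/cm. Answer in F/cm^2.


Step 1: eps_ox = 3.9 * 8.854e-14 = 3.45306e-13 F/cm
Step 2: tox in cm = 8.47 nm * 1e-7 = 8.4700e-07 cm
Step 3: Cox = 3.45306e-13 / 8.4700e-07 = 4.08e-07 F/cm^2

4.08e-07


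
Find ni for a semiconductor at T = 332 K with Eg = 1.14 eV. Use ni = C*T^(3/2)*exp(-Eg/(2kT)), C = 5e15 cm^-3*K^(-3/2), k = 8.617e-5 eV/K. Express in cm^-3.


Step 1: Compute kT = 8.617e-5 * 332 = 0.02860844 eV
Step 2: Exponent = -Eg/(2kT) = -1.14/(2*0.02860844) = -19.92419
Step 3: T^(3/2) = 332^1.5 = 6049.33
Step 4: ni = 5e15 * 6049.33 * exp(-19.92419) = 6.73e+10 cm^-3

6.73e+10


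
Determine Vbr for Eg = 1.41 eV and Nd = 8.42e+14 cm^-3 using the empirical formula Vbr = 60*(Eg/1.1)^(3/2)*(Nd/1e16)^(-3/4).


Step 1: Eg/1.1 = 1.41/1.1 = 1.281818
Step 2: (Eg/1.1)^1.5 = 1.281818^1.5 = 1.451241
Step 3: (Nd/1e16)^(-0.75) = (0.0842)^(-0.75) = 6.397583
Step 4: Vbr = 60 * 1.451241 * 6.397583 = 557.1 V

557.1


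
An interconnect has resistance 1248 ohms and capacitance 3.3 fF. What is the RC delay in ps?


Step 1: tau = R * C
Step 2: tau = 1248 * 3.3 fF = 1248 * 3.3e-15 F
Step 3: tau = 4.1184e-12 s = 4.1184 ps

4.1184


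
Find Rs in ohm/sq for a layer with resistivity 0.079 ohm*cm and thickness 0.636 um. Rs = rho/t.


Step 1: Convert thickness to cm: t = 0.636 um = 6.3600e-05 cm
Step 2: Rs = rho / t = 0.079 / 6.3600e-05
Step 3: Rs = 1242.1 ohm/sq

1242.1


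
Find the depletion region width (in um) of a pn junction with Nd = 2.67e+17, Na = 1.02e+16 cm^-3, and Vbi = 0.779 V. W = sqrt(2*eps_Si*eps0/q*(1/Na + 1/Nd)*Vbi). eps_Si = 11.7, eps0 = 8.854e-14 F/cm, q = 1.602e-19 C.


Step 1: 1/Na + 1/Nd = 1/1.02e+16 + 1/2.67e+17 = 1.01785e-16
Step 2: 2*eps*eps0/q = 2*11.7*8.854e-14/1.602e-19 = 1.293281e+07
Step 3: W^2 = 1.293281e+07 * 1.01785e-16 * 0.779 = 1.02545e-09
Step 4: W = sqrt(1.02545e-09) = 3.202e-05 cm = 0.3202 um

0.3202


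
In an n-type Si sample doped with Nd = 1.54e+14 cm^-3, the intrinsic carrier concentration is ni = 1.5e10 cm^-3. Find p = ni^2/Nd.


Step 1: Since Nd >> ni, n ≈ Nd = 1.54e+14 cm^-3
Step 2: p = ni^2 / n = (1.5e10)^2 / 1.54e+14
Step 3: p = 2.25e20 / 1.54e+14 = 1.46e+06 cm^-3

1.46e+06


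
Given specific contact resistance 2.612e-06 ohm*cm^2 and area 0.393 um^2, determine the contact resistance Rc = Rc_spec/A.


Step 1: Convert area to cm^2: 0.393 um^2 = 3.9300e-09 cm^2
Step 2: Rc = Rc_spec / A = 2.612e-06 / 3.9300e-09
Step 3: Rc = 6.65e+02 ohms

6.65e+02


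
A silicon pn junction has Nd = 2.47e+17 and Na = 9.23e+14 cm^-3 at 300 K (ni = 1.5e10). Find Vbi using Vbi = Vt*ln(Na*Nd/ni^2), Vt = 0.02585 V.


Step 1: Compute Na*Nd/ni^2 = 9.23e+14 * 2.47e+17 / (1.5e10)^2 = 1.0132e+12
Step 2: ln(1.0132e+12) = 27.6441
Step 3: Vbi = 0.02585 * 27.6441 = 0.715 V

0.715


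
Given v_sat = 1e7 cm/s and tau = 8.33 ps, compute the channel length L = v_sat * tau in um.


Step 1: tau in seconds = 8.33 ps * 1e-12 = 8.3300e-12 s
Step 2: L = v_sat * tau = 1e7 * 8.3300e-12 = 8.3300e-05 cm
Step 3: L in um = 8.3300e-05 * 1e4 = 0.833 um

0.833


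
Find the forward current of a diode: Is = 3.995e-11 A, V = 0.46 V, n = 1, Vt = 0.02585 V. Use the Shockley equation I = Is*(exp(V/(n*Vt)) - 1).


Step 1: V/(n*Vt) = 0.46/(1*0.02585) = 17.7950
Step 2: exp(17.7950) = 5.3490e+07
Step 3: I = 3.995e-11 * (5.3490e+07 - 1) = 2.14e-03 A

2.14e-03


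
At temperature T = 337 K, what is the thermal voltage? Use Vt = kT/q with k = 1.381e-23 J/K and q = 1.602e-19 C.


Step 1: kT = 1.381e-23 * 337 = 4.65397e-21 J
Step 2: Vt = kT/q = 4.65397e-21 / 1.602e-19
Step 3: Vt = 0.02905 V

0.02905


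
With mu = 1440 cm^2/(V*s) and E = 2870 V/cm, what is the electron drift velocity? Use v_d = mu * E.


Step 1: v_d = mu * E
Step 2: v_d = 1440 * 2870 = 4132800
Step 3: v_d = 4.13e+06 cm/s

4.13e+06


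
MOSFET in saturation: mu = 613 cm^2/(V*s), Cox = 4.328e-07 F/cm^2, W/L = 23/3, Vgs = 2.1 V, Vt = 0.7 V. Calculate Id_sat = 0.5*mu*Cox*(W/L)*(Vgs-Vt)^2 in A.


Step 1: Overdrive voltage Vov = Vgs - Vt = 2.1 - 0.7 = 1.4 V
Step 2: W/L = 23/3 = 7.66667
Step 3: Id = 0.5 * 613 * 4.328e-07 * 7.66667 * 1.4^2
Step 4: Id = 1.99e-03 A

1.99e-03


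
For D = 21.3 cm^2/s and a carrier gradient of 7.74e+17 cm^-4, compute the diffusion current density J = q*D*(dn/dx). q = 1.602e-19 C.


Step 1: J = q * D * (dn/dx)
Step 2: J = 1.602e-19 * 21.3 * 7.74e+17
Step 3: J = 2.64e+00 A/cm^2

2.64e+00


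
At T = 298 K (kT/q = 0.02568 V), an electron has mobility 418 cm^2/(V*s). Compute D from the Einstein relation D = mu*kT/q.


Step 1: D = mu * (kT/q)
Step 2: D = 418 * 0.02568
Step 3: D = 10.73 cm^2/s

10.73


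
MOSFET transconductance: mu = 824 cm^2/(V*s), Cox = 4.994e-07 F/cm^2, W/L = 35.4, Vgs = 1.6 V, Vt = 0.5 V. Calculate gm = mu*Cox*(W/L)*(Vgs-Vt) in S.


Step 1: Vov = Vgs - Vt = 1.6 - 0.5 = 1.1 V
Step 2: gm = mu * Cox * (W/L) * Vov
Step 3: gm = 824 * 4.994e-07 * 35.4 * 1.1 = 1.60e-02 S

1.60e-02


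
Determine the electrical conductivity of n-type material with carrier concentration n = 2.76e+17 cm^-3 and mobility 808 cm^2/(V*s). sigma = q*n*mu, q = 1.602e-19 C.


Step 1: sigma = q * n * mu
Step 2: sigma = 1.602e-19 * 2.76e+17 * 808
Step 3: sigma = 3.573e+01 S/cm

3.573e+01


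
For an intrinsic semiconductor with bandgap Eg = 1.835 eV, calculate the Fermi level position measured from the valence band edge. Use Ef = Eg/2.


Step 1: For an intrinsic semiconductor, the Fermi level sits at midgap.
Step 2: Ef = Eg / 2 = 1.835 / 2 = 0.9175 eV

0.9175


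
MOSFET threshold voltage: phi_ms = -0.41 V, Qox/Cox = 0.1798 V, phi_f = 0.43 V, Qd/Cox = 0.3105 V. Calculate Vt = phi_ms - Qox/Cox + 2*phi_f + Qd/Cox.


Step 1: Vt = phi_ms - Qox/Cox + 2*phi_f + Qd/Cox
Step 2: Vt = -0.41 - 0.1798 + 2*0.43 + 0.3105
Step 3: Vt = -0.41 - 0.1798 + 0.86 + 0.3105
Step 4: Vt = 0.5807 V

0.5807


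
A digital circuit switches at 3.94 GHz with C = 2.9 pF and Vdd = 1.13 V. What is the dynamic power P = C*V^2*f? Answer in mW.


Step 1: V^2 = 1.13^2 = 1.2769 V^2
Step 2: P = C*V^2*f = 2.9e-12 F * 1.2769 * 3.94e9 Hz
Step 3: P = 1.45898594e-02 W
Step 4: P = 14.59 mW

14.59


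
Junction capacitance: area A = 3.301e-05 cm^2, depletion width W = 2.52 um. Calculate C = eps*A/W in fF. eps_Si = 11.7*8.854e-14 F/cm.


Step 1: eps_Si = 11.7 * 8.854e-14 = 1.035918e-12 F/cm
Step 2: W in cm = 2.52 * 1e-4 = 2.52e-04 cm
Step 3: C = 1.035918e-12 * 3.301e-05 / 2.52e-04 = 1.356970e-13 F
Step 4: C = 135.7 fF

135.7


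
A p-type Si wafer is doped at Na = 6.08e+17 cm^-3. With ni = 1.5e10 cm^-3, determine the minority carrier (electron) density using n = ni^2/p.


Step 1: Majority hole concentration p ≈ Na = 6.08e+17 cm^-3
Step 2: n = ni^2 / Na = (1.5e10)^2 / 6.08e+17
Step 3: n = 3.70e+02 cm^-3

3.70e+02


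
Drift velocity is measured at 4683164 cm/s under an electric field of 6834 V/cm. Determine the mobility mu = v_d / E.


Step 1: mu = v_d / E
Step 2: mu = 4683164 / 6834
Step 3: mu = 685.27 cm^2/(V*s)

685.27


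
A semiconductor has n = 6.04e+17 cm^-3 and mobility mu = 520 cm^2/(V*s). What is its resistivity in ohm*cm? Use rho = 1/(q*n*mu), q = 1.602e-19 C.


Step 1: sigma = q * n * mu = 1.602e-19 * 6.04e+17 * 520 = 5.03156e+01 S/cm
Step 2: rho = 1 / sigma = 1 / 5.03156e+01 = 0.01987 ohm*cm

0.01987


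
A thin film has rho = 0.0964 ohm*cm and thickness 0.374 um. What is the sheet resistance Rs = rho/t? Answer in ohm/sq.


Step 1: Convert thickness to cm: t = 0.374 um = 3.7400e-05 cm
Step 2: Rs = rho / t = 0.0964 / 3.7400e-05
Step 3: Rs = 2577.5 ohm/sq

2577.5


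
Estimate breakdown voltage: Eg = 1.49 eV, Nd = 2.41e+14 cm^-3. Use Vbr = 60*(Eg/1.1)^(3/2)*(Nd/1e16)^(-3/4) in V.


Step 1: Eg/1.1 = 1.49/1.1 = 1.354545
Step 2: (Eg/1.1)^1.5 = 1.354545^1.5 = 1.576486
Step 3: (Nd/1e16)^(-0.75) = (0.0241)^(-0.75) = 16.348850
Step 4: Vbr = 60 * 1.576486 * 16.348850 = 1546.4 V

1546.4


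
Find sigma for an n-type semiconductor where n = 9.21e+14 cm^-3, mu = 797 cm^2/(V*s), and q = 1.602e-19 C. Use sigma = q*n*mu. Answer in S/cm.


Step 1: sigma = q * n * mu
Step 2: sigma = 1.602e-19 * 9.21e+14 * 797
Step 3: sigma = 1.176e-01 S/cm

1.176e-01


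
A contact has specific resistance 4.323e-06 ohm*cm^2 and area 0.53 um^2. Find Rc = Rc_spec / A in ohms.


Step 1: Convert area to cm^2: 0.53 um^2 = 5.3000e-09 cm^2
Step 2: Rc = Rc_spec / A = 4.323e-06 / 5.3000e-09
Step 3: Rc = 8.16e+02 ohms

8.16e+02


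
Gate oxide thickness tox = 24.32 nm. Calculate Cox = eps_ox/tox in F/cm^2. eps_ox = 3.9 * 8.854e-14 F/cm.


Step 1: eps_ox = 3.9 * 8.854e-14 = 3.45306e-13 F/cm
Step 2: tox in cm = 24.32 nm * 1e-7 = 2.4320e-06 cm
Step 3: Cox = 3.45306e-13 / 2.4320e-06 = 1.42e-07 F/cm^2

1.42e-07


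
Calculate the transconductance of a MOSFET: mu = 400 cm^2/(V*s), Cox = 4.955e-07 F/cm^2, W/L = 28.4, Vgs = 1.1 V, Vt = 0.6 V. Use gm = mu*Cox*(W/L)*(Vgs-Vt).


Step 1: Vov = Vgs - Vt = 1.1 - 0.6 = 0.5 V
Step 2: gm = mu * Cox * (W/L) * Vov
Step 3: gm = 400 * 4.955e-07 * 28.4 * 0.5 = 2.81e-03 S

2.81e-03


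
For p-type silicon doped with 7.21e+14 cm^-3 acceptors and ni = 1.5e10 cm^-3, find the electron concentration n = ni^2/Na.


Step 1: Majority hole concentration p ≈ Na = 7.21e+14 cm^-3
Step 2: n = ni^2 / Na = (1.5e10)^2 / 7.21e+14
Step 3: n = 3.12e+05 cm^-3

3.12e+05


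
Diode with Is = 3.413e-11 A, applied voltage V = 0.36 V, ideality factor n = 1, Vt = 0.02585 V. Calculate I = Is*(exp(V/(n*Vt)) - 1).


Step 1: V/(n*Vt) = 0.36/(1*0.02585) = 13.9265
Step 2: exp(13.9265) = 1.1174e+06
Step 3: I = 3.413e-11 * (1.1174e+06 - 1) = 3.81e-05 A

3.81e-05


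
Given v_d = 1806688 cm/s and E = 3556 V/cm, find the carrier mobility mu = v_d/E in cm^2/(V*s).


Step 1: mu = v_d / E
Step 2: mu = 1806688 / 3556
Step 3: mu = 508.07 cm^2/(V*s)

508.07


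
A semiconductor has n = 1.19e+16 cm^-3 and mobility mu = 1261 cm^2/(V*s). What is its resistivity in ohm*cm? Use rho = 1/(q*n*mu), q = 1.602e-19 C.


Step 1: sigma = q * n * mu = 1.602e-19 * 1.19e+16 * 1261 = 2.40395e+00 S/cm
Step 2: rho = 1 / sigma = 1 / 2.40395e+00 = 0.416 ohm*cm

0.416


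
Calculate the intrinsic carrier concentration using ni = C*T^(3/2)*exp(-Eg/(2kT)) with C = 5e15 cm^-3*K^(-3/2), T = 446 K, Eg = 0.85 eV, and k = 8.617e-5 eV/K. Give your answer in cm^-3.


Step 1: Compute kT = 8.617e-5 * 446 = 0.03843182 eV
Step 2: Exponent = -Eg/(2kT) = -0.85/(2*0.03843182) = -11.05854
Step 3: T^(3/2) = 446^1.5 = 9418.95
Step 4: ni = 5e15 * 9418.95 * exp(-11.05854) = 7.42e+14 cm^-3

7.42e+14


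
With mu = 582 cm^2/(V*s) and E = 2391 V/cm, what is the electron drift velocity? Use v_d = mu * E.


Step 1: v_d = mu * E
Step 2: v_d = 582 * 2391 = 1391562
Step 3: v_d = 1.39e+06 cm/s

1.39e+06


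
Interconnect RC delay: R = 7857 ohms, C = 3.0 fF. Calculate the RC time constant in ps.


Step 1: tau = R * C
Step 2: tau = 7857 * 3.0 fF = 7857 * 3.0e-15 F
Step 3: tau = 2.3571e-11 s = 23.571 ps

23.571


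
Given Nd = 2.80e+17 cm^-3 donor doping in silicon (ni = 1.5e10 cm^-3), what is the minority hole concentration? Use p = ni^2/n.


Step 1: Since Nd >> ni, n ≈ Nd = 2.80e+17 cm^-3
Step 2: p = ni^2 / n = (1.5e10)^2 / 2.80e+17
Step 3: p = 2.25e20 / 2.80e+17 = 8.04e+02 cm^-3

8.04e+02


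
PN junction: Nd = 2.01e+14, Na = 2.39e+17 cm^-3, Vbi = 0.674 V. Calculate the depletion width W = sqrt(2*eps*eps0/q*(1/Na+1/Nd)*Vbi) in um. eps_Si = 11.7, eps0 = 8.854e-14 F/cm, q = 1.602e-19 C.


Step 1: 1/Na + 1/Nd = 1/2.39e+17 + 1/2.01e+14 = 4.97931e-15
Step 2: 2*eps*eps0/q = 2*11.7*8.854e-14/1.602e-19 = 1.293281e+07
Step 3: W^2 = 1.293281e+07 * 4.97931e-15 * 0.674 = 4.34032e-08
Step 4: W = sqrt(4.34032e-08) = 2.083e-04 cm = 2.083 um

2.083


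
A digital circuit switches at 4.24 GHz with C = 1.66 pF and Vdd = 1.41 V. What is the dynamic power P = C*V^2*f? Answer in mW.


Step 1: V^2 = 1.41^2 = 1.9881 V^2
Step 2: P = C*V^2*f = 1.66e-12 F * 1.9881 * 4.24e9 Hz
Step 3: P = 1.399304304e-02 W
Step 4: P = 13.993 mW

13.993


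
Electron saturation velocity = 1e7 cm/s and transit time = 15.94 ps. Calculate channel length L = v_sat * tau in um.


Step 1: tau in seconds = 15.94 ps * 1e-12 = 1.5940e-11 s
Step 2: L = v_sat * tau = 1e7 * 1.5940e-11 = 1.5940e-04 cm
Step 3: L in um = 1.5940e-04 * 1e4 = 1.594 um

1.594


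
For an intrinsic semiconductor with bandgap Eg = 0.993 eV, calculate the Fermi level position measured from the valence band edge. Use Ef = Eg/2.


Step 1: For an intrinsic semiconductor, the Fermi level sits at midgap.
Step 2: Ef = Eg / 2 = 0.993 / 2 = 0.4965 eV

0.4965


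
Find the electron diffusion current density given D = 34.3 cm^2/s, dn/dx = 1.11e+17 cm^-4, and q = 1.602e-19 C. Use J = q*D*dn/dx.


Step 1: J = q * D * (dn/dx)
Step 2: J = 1.602e-19 * 34.3 * 1.11e+17
Step 3: J = 6.10e-01 A/cm^2

6.10e-01


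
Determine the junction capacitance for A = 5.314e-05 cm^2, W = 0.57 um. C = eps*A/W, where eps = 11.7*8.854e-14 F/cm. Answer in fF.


Step 1: eps_Si = 11.7 * 8.854e-14 = 1.035918e-12 F/cm
Step 2: W in cm = 0.57 * 1e-4 = 5.70e-05 cm
Step 3: C = 1.035918e-12 * 5.314e-05 / 5.70e-05 = 9.657664e-13 F
Step 4: C = 965.77 fF

965.77


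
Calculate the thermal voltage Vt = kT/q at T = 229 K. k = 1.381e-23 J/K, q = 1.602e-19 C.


Step 1: kT = 1.381e-23 * 229 = 3.16249e-21 J
Step 2: Vt = kT/q = 3.16249e-21 / 1.602e-19
Step 3: Vt = 0.01974 V

0.01974


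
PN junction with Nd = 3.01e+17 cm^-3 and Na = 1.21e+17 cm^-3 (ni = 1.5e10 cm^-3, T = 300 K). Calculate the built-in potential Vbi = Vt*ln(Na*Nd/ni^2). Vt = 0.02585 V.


Step 1: Compute Na*Nd/ni^2 = 1.21e+17 * 3.01e+17 / (1.5e10)^2 = 1.6187e+14
Step 2: ln(1.6187e+14) = 32.7178
Step 3: Vbi = 0.02585 * 32.7178 = 0.846 V

0.846


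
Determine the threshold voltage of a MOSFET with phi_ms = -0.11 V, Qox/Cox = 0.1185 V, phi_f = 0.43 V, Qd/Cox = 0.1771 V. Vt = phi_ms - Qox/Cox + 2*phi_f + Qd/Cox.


Step 1: Vt = phi_ms - Qox/Cox + 2*phi_f + Qd/Cox
Step 2: Vt = -0.11 - 0.1185 + 2*0.43 + 0.1771
Step 3: Vt = -0.11 - 0.1185 + 0.86 + 0.1771
Step 4: Vt = 0.8086 V

0.8086


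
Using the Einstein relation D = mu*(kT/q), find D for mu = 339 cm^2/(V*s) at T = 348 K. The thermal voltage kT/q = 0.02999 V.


Step 1: D = mu * (kT/q)
Step 2: D = 339 * 0.02999
Step 3: D = 10.17 cm^2/s

10.17


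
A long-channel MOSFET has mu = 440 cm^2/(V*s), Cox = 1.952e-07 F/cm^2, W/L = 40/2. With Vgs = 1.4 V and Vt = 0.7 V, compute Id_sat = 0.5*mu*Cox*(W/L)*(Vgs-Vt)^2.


Step 1: Overdrive voltage Vov = Vgs - Vt = 1.4 - 0.7 = 0.7 V
Step 2: W/L = 40/2 = 20
Step 3: Id = 0.5 * 440 * 1.952e-07 * 20 * 0.7^2
Step 4: Id = 4.21e-04 A

4.21e-04


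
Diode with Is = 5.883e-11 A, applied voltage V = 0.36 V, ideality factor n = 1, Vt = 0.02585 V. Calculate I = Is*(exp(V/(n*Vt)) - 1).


Step 1: V/(n*Vt) = 0.36/(1*0.02585) = 13.9265
Step 2: exp(13.9265) = 1.1174e+06
Step 3: I = 5.883e-11 * (1.1174e+06 - 1) = 6.57e-05 A

6.57e-05


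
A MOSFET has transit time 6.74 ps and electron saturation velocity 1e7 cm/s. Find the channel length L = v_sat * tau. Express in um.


Step 1: tau in seconds = 6.74 ps * 1e-12 = 6.7400e-12 s
Step 2: L = v_sat * tau = 1e7 * 6.7400e-12 = 6.7400e-05 cm
Step 3: L in um = 6.7400e-05 * 1e4 = 0.674 um

0.674


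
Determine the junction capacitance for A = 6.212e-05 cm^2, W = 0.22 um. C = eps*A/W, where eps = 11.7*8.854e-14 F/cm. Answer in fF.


Step 1: eps_Si = 11.7 * 8.854e-14 = 1.035918e-12 F/cm
Step 2: W in cm = 0.22 * 1e-4 = 2.20e-05 cm
Step 3: C = 1.035918e-12 * 6.212e-05 / 2.20e-05 = 2.925056e-12 F
Step 4: C = 2925.06 fF

2925.06


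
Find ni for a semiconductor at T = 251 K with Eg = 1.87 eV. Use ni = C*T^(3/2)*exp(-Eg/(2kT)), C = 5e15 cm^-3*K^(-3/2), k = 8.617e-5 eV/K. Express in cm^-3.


Step 1: Compute kT = 8.617e-5 * 251 = 0.02162867 eV
Step 2: Exponent = -Eg/(2kT) = -1.87/(2*0.02162867) = -43.22966
Step 3: T^(3/2) = 251^1.5 = 3976.59
Step 4: ni = 5e15 * 3976.59 * exp(-43.22966) = 3.34e+00 cm^-3

3.34e+00


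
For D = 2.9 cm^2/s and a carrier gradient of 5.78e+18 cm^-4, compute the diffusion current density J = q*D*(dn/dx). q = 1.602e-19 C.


Step 1: J = q * D * (dn/dx)
Step 2: J = 1.602e-19 * 2.9 * 5.78e+18
Step 3: J = 2.69e+00 A/cm^2

2.69e+00


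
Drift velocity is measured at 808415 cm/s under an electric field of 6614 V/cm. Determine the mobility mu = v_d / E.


Step 1: mu = v_d / E
Step 2: mu = 808415 / 6614
Step 3: mu = 122.23 cm^2/(V*s)

122.23


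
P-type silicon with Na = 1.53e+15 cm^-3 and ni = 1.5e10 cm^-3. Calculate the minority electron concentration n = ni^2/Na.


Step 1: Majority hole concentration p ≈ Na = 1.53e+15 cm^-3
Step 2: n = ni^2 / Na = (1.5e10)^2 / 1.53e+15
Step 3: n = 1.47e+05 cm^-3

1.47e+05


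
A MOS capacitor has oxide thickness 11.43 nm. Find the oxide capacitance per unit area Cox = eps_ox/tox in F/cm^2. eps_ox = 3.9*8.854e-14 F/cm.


Step 1: eps_ox = 3.9 * 8.854e-14 = 3.45306e-13 F/cm
Step 2: tox in cm = 11.43 nm * 1e-7 = 1.1430e-06 cm
Step 3: Cox = 3.45306e-13 / 1.1430e-06 = 3.02e-07 F/cm^2

3.02e-07


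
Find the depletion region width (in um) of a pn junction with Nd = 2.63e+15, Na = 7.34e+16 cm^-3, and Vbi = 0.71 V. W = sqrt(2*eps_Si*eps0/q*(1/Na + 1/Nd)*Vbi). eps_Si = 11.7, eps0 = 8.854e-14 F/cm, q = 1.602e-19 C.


Step 1: 1/Na + 1/Nd = 1/7.34e+16 + 1/2.63e+15 = 3.93852e-16
Step 2: 2*eps*eps0/q = 2*11.7*8.854e-14/1.602e-19 = 1.293281e+07
Step 3: W^2 = 1.293281e+07 * 3.93852e-16 * 0.71 = 3.61647e-09
Step 4: W = sqrt(3.61647e-09) = 6.014e-05 cm = 0.6014 um

0.6014


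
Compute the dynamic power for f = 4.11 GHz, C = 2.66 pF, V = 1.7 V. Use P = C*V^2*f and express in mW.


Step 1: V^2 = 1.7^2 = 2.89 V^2
Step 2: P = C*V^2*f = 2.66e-12 F * 2.89 * 4.11e9 Hz
Step 3: P = 3.1595214e-02 W
Step 4: P = 31.595 mW

31.595


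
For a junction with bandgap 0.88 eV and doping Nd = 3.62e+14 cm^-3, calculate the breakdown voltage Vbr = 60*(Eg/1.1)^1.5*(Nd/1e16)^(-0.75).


Step 1: Eg/1.1 = 0.88/1.1 = 0.800000
Step 2: (Eg/1.1)^1.5 = 0.800000^1.5 = 0.715542
Step 3: (Nd/1e16)^(-0.75) = (0.0362)^(-0.75) = 12.049487
Step 4: Vbr = 60 * 0.715542 * 12.049487 = 517.3 V

517.3


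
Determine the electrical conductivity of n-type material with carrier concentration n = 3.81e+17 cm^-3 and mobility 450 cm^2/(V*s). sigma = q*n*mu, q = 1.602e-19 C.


Step 1: sigma = q * n * mu
Step 2: sigma = 1.602e-19 * 3.81e+17 * 450
Step 3: sigma = 2.747e+01 S/cm

2.747e+01


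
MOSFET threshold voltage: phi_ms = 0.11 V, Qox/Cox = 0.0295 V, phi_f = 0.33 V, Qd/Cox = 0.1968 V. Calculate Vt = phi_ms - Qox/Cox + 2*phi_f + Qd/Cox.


Step 1: Vt = phi_ms - Qox/Cox + 2*phi_f + Qd/Cox
Step 2: Vt = 0.11 - 0.0295 + 2*0.33 + 0.1968
Step 3: Vt = 0.11 - 0.0295 + 0.66 + 0.1968
Step 4: Vt = 0.9373 V

0.9373


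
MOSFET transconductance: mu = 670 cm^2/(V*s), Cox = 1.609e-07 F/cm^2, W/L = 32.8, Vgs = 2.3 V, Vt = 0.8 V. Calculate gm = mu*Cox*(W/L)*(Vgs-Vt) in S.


Step 1: Vov = Vgs - Vt = 2.3 - 0.8 = 1.5 V
Step 2: gm = mu * Cox * (W/L) * Vov
Step 3: gm = 670 * 1.609e-07 * 32.8 * 1.5 = 5.30e-03 S

5.30e-03


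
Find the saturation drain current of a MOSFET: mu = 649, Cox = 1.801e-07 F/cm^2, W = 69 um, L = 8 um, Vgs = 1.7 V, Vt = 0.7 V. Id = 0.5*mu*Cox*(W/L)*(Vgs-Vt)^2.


Step 1: Overdrive voltage Vov = Vgs - Vt = 1.7 - 0.7 = 1.0 V
Step 2: W/L = 69/8 = 8.625
Step 3: Id = 0.5 * 649 * 1.801e-07 * 8.625 * 1.0^2
Step 4: Id = 5.04e-04 A

5.04e-04


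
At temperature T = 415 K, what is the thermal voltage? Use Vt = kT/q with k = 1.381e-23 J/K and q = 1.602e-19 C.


Step 1: kT = 1.381e-23 * 415 = 5.73115e-21 J
Step 2: Vt = kT/q = 5.73115e-21 / 1.602e-19
Step 3: Vt = 0.03577 V

0.03577


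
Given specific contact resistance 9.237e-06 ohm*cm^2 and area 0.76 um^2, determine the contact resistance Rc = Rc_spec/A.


Step 1: Convert area to cm^2: 0.76 um^2 = 7.6000e-09 cm^2
Step 2: Rc = Rc_spec / A = 9.237e-06 / 7.6000e-09
Step 3: Rc = 1.22e+03 ohms

1.22e+03


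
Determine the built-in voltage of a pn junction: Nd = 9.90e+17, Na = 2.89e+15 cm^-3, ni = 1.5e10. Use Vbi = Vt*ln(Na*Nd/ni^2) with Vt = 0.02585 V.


Step 1: Compute Na*Nd/ni^2 = 2.89e+15 * 9.90e+17 / (1.5e10)^2 = 1.2716e+13
Step 2: ln(1.2716e+13) = 30.1739
Step 3: Vbi = 0.02585 * 30.1739 = 0.78 V

0.78


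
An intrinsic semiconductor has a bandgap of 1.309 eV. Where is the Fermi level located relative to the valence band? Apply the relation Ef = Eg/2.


Step 1: For an intrinsic semiconductor, the Fermi level sits at midgap.
Step 2: Ef = Eg / 2 = 1.309 / 2 = 0.6545 eV

0.6545


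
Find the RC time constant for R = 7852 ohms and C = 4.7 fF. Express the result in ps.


Step 1: tau = R * C
Step 2: tau = 7852 * 4.7 fF = 7852 * 4.7e-15 F
Step 3: tau = 3.69044e-11 s = 36.9044 ps

36.9044


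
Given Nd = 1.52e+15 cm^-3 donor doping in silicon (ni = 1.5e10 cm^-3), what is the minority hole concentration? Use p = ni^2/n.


Step 1: Since Nd >> ni, n ≈ Nd = 1.52e+15 cm^-3
Step 2: p = ni^2 / n = (1.5e10)^2 / 1.52e+15
Step 3: p = 2.25e20 / 1.52e+15 = 1.48e+05 cm^-3

1.48e+05


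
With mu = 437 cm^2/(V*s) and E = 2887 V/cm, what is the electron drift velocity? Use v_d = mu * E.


Step 1: v_d = mu * E
Step 2: v_d = 437 * 2887 = 1261619
Step 3: v_d = 1.26e+06 cm/s

1.26e+06


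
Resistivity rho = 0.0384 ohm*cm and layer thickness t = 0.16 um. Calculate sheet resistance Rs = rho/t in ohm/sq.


Step 1: Convert thickness to cm: t = 0.16 um = 1.6000e-05 cm
Step 2: Rs = rho / t = 0.0384 / 1.6000e-05
Step 3: Rs = 2400.0 ohm/sq

2400.0


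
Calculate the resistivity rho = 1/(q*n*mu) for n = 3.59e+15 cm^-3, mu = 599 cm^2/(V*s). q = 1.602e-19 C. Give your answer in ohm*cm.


Step 1: sigma = q * n * mu = 1.602e-19 * 3.59e+15 * 599 = 3.44496e-01 S/cm
Step 2: rho = 1 / sigma = 1 / 3.44496e-01 = 2.903 ohm*cm

2.903


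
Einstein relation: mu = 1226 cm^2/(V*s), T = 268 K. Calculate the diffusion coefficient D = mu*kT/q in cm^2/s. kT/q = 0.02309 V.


Step 1: D = mu * (kT/q)
Step 2: D = 1226 * 0.02309
Step 3: D = 28.31 cm^2/s

28.31


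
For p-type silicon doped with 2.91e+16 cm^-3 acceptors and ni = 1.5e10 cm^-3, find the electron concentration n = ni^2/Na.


Step 1: Majority hole concentration p ≈ Na = 2.91e+16 cm^-3
Step 2: n = ni^2 / Na = (1.5e10)^2 / 2.91e+16
Step 3: n = 7.73e+03 cm^-3

7.73e+03


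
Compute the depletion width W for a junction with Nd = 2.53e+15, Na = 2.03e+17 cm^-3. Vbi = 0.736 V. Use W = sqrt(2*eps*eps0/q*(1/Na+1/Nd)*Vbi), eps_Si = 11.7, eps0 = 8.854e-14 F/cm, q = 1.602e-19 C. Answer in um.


Step 1: 1/Na + 1/Nd = 1/2.03e+17 + 1/2.53e+15 = 4.00183e-16
Step 2: 2*eps*eps0/q = 2*11.7*8.854e-14/1.602e-19 = 1.293281e+07
Step 3: W^2 = 1.293281e+07 * 4.00183e-16 * 0.736 = 3.80916e-09
Step 4: W = sqrt(3.80916e-09) = 6.172e-05 cm = 0.6172 um

0.6172


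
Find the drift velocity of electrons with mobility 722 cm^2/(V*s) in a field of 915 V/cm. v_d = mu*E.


Step 1: v_d = mu * E
Step 2: v_d = 722 * 915 = 660630
Step 3: v_d = 6.61e+05 cm/s

6.61e+05


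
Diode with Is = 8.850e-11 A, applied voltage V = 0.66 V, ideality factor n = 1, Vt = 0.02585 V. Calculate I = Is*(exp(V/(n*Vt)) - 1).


Step 1: V/(n*Vt) = 0.66/(1*0.02585) = 25.5319
Step 2: exp(25.5319) = 1.2256e+11
Step 3: I = 8.850e-11 * (1.2256e+11 - 1) = 1.08e+01 A

1.08e+01


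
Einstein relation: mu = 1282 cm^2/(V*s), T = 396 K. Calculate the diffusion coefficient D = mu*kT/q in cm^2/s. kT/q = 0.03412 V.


Step 1: D = mu * (kT/q)
Step 2: D = 1282 * 0.03412
Step 3: D = 43.74 cm^2/s

43.74
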